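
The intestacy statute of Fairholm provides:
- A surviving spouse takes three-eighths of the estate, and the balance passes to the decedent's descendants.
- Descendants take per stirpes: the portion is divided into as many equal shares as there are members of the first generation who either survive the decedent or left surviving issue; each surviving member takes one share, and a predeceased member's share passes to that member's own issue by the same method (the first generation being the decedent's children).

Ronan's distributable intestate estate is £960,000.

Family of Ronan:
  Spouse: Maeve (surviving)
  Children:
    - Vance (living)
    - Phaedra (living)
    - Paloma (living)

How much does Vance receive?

Maeve takes three-eighths of £960,000 = £360,000. The remaining £600,000 passes to the descendants.
The descendants' portion (£600,000) is divided into 3 shares of £200,000: Vance, Phaedra, and Paloma each take £200,000.

Vance receives £200,000.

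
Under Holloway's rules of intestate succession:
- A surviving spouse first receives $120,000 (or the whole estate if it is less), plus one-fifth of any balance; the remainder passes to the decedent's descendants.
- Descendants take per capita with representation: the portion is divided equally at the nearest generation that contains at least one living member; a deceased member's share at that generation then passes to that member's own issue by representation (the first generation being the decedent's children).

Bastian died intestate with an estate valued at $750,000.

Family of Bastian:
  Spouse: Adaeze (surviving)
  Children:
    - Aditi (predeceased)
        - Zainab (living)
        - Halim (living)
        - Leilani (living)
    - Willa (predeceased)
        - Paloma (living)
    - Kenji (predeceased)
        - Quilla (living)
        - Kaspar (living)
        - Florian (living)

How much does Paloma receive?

Adaeze first takes $120,000, leaving a balance of $630,000. Adaeze then takes one-fifth of the balance ($126,000), for a total of $246,000. The remaining $504,000 passes to the descendants.
No child survives, so the initial division is made at the grandchildren's generation.
The descendants' portion ($504,000) is divided into 7 shares of $72,000: Zainab, Halim, Leilani, Paloma, Quilla, Kaspar, and Florian each take $72,000.

Paloma receives $72,000.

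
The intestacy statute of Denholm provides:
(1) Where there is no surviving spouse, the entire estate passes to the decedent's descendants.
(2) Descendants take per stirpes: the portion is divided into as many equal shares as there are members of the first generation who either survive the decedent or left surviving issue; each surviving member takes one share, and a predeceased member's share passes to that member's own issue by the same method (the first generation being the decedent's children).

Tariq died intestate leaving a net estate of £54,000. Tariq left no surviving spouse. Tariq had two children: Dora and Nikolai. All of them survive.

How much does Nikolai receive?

The entire £54,000 passes to the descendants.
That amount (£54,000) is divided into 2 shares of £27,000: Dora and Nikolai each take £27,000.

Nikolai receives £27,000.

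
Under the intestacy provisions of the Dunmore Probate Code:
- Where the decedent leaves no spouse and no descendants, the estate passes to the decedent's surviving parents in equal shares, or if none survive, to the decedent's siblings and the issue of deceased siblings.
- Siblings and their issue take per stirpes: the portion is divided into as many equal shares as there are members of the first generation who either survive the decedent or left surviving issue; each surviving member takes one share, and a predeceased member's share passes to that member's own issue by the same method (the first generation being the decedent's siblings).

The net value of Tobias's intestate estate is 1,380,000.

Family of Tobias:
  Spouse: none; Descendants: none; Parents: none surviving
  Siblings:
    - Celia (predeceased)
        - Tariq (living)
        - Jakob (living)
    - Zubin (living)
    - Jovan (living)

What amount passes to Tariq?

The entire 1,380,000 passes to the siblings and their issue.
That amount (1,380,000) is divided into 3 shares of 460,000: Zubin and Jovan each take 460,000; Celia's 460,000 share passes to Celia's issue.
Celia's share (460,000) is divided into 2 shares of 230,000: Tariq and Jakob each take 230,000.

Tariq receives 230,000.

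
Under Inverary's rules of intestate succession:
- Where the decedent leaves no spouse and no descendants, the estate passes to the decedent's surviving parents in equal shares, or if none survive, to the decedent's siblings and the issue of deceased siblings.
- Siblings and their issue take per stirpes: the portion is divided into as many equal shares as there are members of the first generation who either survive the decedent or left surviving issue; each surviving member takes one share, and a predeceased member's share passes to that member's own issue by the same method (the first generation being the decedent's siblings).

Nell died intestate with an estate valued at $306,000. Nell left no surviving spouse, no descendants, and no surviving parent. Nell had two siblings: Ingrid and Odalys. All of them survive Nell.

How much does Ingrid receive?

Ingrid receives $153,000.

The entire $306,000 passes to the siblings and their issue.
That amount ($306,000) is divided into 2 shares of $153,000: Ingrid and Odalys each take $153,000.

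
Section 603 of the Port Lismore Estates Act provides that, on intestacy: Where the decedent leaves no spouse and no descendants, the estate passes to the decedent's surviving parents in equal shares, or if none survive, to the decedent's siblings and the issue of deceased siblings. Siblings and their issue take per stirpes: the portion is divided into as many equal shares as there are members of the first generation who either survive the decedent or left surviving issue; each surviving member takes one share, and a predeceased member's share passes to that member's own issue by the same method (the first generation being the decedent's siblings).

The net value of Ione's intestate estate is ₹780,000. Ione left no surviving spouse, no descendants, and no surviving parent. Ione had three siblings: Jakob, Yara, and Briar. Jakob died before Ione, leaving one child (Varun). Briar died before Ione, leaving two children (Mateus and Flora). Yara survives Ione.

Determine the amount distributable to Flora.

Flora receives ₹130,000.

The entire ₹780,000 passes to the siblings and their issue.
That amount (₹780,000) is divided into 3 shares of ₹260,000: Yara takes ₹260,000; Jakob's ₹260,000 share passes to Jakob's issue; Briar's ₹260,000 share passes to Briar's issue.
Jakob's share (₹260,000) passes entirely to Varun.
Briar's share (₹260,000) is divided into 2 shares of ₹130,000: Mateus and Flora each take ₹130,000.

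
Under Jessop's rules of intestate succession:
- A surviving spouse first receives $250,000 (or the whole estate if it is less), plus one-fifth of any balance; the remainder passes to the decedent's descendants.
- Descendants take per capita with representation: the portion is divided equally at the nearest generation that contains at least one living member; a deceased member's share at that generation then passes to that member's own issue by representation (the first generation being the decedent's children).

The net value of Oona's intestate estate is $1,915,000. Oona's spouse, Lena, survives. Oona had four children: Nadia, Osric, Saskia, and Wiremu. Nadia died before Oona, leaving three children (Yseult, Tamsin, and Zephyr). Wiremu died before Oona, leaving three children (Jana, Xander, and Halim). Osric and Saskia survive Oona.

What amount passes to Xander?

Xander receives $111,000.

Lena first takes $250,000, leaving a balance of $1,665,000. Lena then takes one-fifth of the balance ($333,000), for a total of $583,000. The remaining $1,332,000 passes to the descendants.
The descendants' portion ($1,332,000) is divided into 4 shares of $333,000: Osric and Saskia each take $333,000; Nadia's $333,000 share passes to Nadia's issue; Wiremu's $333,000 share passes to Wiremu's issue.
Nadia's share ($333,000) is divided into 3 shares of $111,000: Yseult, Tamsin, and Zephyr each take $111,000.
Wiremu's share ($333,000) is divided into 3 shares of $111,000: Jana, Xander, and Halim each take $111,000.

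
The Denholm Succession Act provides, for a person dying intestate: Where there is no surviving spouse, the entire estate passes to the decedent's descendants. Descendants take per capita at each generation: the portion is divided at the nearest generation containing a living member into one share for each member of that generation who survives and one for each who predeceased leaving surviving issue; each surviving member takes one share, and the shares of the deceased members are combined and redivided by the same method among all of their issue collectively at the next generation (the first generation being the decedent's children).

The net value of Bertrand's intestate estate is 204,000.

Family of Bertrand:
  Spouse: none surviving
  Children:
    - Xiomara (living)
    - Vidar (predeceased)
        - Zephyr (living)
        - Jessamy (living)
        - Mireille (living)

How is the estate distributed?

The entire 204,000 passes to the descendants.
That amount (204,000) is divided at the children's generation into 2 shares of 102,000. Xiomara takes 102,000. The remaining share for the deceased Vidar (102,000) is carried to the next generation.
That pool (102,000) is divided at the grandchildren's generation equally among Zephyr, Jessamy, and Mireille: 34,000 each.

Xiomara: 102,000; Zephyr: 34,000; Jessamy: 34,000; Mireille: 34,000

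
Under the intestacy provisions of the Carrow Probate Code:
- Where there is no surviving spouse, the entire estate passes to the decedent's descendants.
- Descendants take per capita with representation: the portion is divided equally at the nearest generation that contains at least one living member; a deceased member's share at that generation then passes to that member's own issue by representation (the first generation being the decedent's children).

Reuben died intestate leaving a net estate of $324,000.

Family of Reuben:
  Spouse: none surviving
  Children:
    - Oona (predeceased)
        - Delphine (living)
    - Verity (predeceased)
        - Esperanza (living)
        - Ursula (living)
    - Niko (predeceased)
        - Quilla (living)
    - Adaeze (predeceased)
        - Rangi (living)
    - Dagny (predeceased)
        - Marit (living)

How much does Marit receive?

The entire $324,000 passes to the descendants.
No child survives, so the initial division is made at the grandchildren's generation.
That amount ($324,000) is divided into 6 shares of $54,000: Delphine, Esperanza, Ursula, Quilla, Rangi, and Marit each take $54,000.

Marit receives $54,000.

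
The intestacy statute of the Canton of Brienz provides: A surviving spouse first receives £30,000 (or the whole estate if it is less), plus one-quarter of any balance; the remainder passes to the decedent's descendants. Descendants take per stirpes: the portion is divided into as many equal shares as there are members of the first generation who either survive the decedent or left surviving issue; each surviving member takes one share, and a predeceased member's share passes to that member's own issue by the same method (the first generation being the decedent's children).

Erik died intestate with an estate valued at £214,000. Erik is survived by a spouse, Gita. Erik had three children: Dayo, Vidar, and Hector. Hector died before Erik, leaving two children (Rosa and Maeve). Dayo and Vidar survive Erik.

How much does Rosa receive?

Gita first takes £30,000, leaving a balance of £184,000. Gita then takes one-quarter of the balance (£46,000), for a total of £76,000. The remaining £138,000 passes to the descendants.
The descendants' portion (£138,000) is divided into 3 shares of £46,000: Dayo and Vidar each take £46,000; Hector's £46,000 share passes to Hector's issue.
Hector's share (£46,000) is divided into 2 shares of £23,000: Rosa and Maeve each take £23,000.

Rosa receives £23,000.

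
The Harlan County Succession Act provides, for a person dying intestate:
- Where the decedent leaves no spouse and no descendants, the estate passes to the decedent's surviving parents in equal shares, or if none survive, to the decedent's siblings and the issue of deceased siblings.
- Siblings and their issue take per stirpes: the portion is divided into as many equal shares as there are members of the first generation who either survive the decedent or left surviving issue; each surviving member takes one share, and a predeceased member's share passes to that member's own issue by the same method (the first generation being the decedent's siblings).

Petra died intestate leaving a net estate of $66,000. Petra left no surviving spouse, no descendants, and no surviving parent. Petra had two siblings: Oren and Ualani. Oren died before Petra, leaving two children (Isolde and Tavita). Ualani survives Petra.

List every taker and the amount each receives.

The entire $66,000 passes to the siblings and their issue.
That amount ($66,000) is divided into 2 shares of $33,000: Ualani takes $33,000; Oren's $33,000 share passes to Oren's issue.
Oren's share ($33,000) is divided into 2 shares of $16,500: Isolde and Tavita each take $16,500.

Isolde: $16,500; Tavita: $16,500; Ualani: $33,000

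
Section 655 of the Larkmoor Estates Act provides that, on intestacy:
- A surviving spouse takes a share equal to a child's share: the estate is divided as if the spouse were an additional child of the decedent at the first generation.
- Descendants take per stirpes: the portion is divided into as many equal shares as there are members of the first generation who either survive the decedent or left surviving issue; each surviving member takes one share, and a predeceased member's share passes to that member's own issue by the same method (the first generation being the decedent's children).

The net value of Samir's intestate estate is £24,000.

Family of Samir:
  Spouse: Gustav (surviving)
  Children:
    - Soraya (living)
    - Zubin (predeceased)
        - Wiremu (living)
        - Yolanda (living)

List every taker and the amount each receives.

Gustav: £8,000; Soraya: £8,000; Wiremu: £4,000; Yolanda: £4,000

The spouse counts as an additional share at the children's level, so there are 3 primary shares of £8,000. Gustav takes one such share (£8,000).
The children's combined portion (£16,000) is divided into 2 shares of £8,000: Soraya takes £8,000; Zubin's £8,000 share passes to Zubin's issue.
Zubin's share (£8,000) is divided into 2 shares of £4,000: Wiremu and Yolanda each take £4,000.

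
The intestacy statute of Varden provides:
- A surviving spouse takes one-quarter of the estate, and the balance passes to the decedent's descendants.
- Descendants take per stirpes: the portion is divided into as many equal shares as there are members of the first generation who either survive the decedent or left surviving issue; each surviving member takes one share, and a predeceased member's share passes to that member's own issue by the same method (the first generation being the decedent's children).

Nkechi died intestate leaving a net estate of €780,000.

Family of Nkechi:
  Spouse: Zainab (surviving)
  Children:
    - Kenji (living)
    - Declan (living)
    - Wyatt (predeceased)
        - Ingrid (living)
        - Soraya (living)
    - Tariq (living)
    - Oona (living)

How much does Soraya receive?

Zainab takes one-quarter of €780,000 = €195,000. The remaining €585,000 passes to the descendants.
The descendants' portion (€585,000) is divided into 5 shares of €117,000: Kenji, Declan, Tariq, and Oona each take €117,000; Wyatt's €117,000 share passes to Wyatt's issue.
Wyatt's share (€117,000) is divided into 2 shares of €58,500: Ingrid and Soraya each take €58,500.

Soraya receives €58,500.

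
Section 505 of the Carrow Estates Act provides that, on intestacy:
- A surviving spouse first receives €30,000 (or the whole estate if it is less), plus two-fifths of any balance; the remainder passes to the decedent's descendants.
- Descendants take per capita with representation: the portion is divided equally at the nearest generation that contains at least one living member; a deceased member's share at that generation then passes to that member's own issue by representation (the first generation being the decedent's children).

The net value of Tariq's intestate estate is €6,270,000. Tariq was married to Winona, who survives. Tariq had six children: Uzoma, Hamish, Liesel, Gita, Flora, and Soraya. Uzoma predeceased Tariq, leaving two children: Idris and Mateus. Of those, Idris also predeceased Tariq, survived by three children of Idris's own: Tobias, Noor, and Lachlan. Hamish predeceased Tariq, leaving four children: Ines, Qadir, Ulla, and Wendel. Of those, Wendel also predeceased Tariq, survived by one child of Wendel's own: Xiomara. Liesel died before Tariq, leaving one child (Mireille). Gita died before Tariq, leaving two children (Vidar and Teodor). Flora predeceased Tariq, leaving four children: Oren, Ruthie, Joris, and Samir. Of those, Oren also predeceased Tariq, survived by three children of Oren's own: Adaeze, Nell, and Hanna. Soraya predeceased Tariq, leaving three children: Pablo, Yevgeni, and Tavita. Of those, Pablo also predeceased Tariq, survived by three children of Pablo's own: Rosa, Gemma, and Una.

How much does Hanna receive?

Winona first takes €30,000, leaving a balance of €6,240,000. Winona then takes two-fifths of the balance (€2,496,000), for a total of €2,526,000. The remaining €3,744,000 passes to the descendants.
No child survives, so the initial division is made at the grandchildren's generation.
The descendants' portion (€3,744,000) is divided into 16 shares of €234,000: Mateus, Ines, Qadir, Ulla, Mireille, Vidar, Teodor, Ruthie, Joris, Samir, Yevgeni, and Tavita each take €234,000; Idris's €234,000 share passes to Idris's issue; Wendel's €234,000 share passes to Wendel's issue; Oren's €234,000 share passes to Oren's issue; Pablo's €234,000 share passes to Pablo's issue.
Idris's share (€234,000) is divided into 3 shares of €78,000: Tobias, Noor, and Lachlan each take €78,000.
Wendel's share (€234,000) passes entirely to Xiomara.
Oren's share (€234,000) is divided into 3 shares of €78,000: Adaeze, Nell, and Hanna each take €78,000.
Pablo's share (€234,000) is divided into 3 shares of €78,000: Rosa, Gemma, and Una each take €78,000.

Hanna receives €78,000.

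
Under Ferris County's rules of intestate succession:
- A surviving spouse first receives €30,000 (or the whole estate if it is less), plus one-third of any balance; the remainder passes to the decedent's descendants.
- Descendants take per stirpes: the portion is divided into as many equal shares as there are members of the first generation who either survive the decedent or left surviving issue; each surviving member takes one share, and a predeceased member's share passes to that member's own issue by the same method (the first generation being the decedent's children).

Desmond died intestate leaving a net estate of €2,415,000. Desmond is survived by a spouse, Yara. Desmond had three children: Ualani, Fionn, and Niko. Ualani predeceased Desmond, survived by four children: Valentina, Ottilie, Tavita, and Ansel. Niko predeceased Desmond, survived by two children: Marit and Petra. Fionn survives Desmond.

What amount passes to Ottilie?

Yara first takes €30,000, leaving a balance of €2,385,000. Yara then takes one-third of the balance (€795,000), for a total of €825,000. The remaining €1,590,000 passes to the descendants.
The descendants' portion (€1,590,000) is divided into 3 shares of €530,000: Fionn takes €530,000; Ualani's €530,000 share passes to Ualani's issue; Niko's €530,000 share passes to Niko's issue.
Ualani's share (€530,000) is divided into 4 shares of €132,500: Valentina, Ottilie, Tavita, and Ansel each take €132,500.
Niko's share (€530,000) is divided into 2 shares of €265,000: Marit and Petra each take €265,000.

Ottilie receives €132,500.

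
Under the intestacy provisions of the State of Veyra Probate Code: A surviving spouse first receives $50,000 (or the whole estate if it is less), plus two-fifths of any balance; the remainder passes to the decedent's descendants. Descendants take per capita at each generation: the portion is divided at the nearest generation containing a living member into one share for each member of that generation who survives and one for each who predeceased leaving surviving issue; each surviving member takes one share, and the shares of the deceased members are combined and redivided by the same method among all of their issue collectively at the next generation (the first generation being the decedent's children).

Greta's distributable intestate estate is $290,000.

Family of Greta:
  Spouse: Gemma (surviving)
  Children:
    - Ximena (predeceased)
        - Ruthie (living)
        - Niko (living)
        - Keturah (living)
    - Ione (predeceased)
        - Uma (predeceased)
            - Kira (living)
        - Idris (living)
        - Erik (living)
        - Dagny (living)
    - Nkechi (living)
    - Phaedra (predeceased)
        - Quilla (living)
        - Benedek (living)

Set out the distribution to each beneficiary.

Gemma: $146,000; Ruthie: $12,000; Niko: $12,000; Keturah: $12,000; Kira: $12,000; Idris: $12,000; Erik: $12,000; Dagny: $12,000; Nkechi: $36,000; Quilla: $12,000; Benedek: $12,000

Gemma first takes $50,000, leaving a balance of $240,000. Gemma then takes two-fifths of the balance ($96,000), for a total of $146,000. The remaining $144,000 passes to the descendants.
The descendants' portion ($144,000) is divided at the children's generation into 4 shares of $36,000. Nkechi takes $36,000. The 3 shares of the deceased (Ximena, Ione, and Phaedra) are combined into a pool of $108,000.
That pool ($108,000) is divided at the grandchildren's generation into 9 shares of $12,000. Ruthie, Niko, Keturah, Idris, Erik, Dagny, Quilla, and Benedek each take $12,000. The remaining share for the deceased Uma ($12,000) is carried to the next generation.
That pool ($12,000) passes entirely to Kira, the sole taker at the great-grandchildren's generation.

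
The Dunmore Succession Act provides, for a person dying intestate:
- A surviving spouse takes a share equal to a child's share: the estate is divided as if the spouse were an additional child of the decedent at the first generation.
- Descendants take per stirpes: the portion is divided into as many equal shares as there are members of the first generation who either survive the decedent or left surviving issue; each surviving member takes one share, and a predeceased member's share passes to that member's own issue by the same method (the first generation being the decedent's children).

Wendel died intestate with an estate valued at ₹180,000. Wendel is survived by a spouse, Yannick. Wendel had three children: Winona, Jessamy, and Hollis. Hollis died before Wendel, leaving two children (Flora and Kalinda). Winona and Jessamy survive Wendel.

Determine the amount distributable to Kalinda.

The spouse counts as an additional share at the children's level, so there are 4 primary shares of ₹45,000. Yannick takes one such share (₹45,000).
The children's combined portion (₹135,000) is divided into 3 shares of ₹45,000: Winona and Jessamy each take ₹45,000; Hollis's ₹45,000 share passes to Hollis's issue.
Hollis's share (₹45,000) is divided into 2 shares of ₹22,500: Flora and Kalinda each take ₹22,500.

Kalinda receives ₹22,500.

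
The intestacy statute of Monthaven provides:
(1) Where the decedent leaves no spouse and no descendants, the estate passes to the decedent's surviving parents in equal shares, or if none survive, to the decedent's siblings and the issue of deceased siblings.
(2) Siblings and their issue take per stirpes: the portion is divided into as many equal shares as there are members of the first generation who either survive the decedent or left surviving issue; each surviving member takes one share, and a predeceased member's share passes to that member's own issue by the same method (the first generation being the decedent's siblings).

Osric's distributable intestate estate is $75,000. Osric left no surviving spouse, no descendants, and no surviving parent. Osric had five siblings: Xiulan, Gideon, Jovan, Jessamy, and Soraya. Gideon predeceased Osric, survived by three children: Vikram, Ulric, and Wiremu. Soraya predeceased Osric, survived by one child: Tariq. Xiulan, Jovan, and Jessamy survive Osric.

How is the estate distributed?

Xiulan: $15,000; Vikram: $5,000; Ulric: $5,000; Wiremu: $5,000; Jovan: $15,000; Jessamy: $15,000; Tariq: $15,000

The entire $75,000 passes to the siblings and their issue.
That amount ($75,000) is divided into 5 shares of $15,000: Xiulan, Jovan, and Jessamy each take $15,000; Gideon's $15,000 share passes to Gideon's issue; Soraya's $15,000 share passes to Soraya's issue.
Gideon's share ($15,000) is divided into 3 shares of $5,000: Vikram, Ulric, and Wiremu each take $5,000.
Soraya's share ($15,000) passes entirely to Tariq.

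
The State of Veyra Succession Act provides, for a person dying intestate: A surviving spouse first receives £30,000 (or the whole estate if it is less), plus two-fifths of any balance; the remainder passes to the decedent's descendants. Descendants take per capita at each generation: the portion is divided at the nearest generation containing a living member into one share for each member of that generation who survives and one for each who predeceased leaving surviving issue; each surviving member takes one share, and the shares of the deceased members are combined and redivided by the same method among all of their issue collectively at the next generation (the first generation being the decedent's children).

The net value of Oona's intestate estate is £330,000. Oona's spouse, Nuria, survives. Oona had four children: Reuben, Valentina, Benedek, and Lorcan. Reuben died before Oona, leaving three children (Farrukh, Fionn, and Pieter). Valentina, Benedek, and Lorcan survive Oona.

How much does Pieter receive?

Nuria first takes £30,000, leaving a balance of £300,000. Nuria then takes two-fifths of the balance (£120,000), for a total of £150,000. The remaining £180,000 passes to the descendants.
The descendants' portion (£180,000) is divided at the children's generation into 4 shares of £45,000. Valentina, Benedek, and Lorcan each take £45,000. The remaining share for the deceased Reuben (£45,000) is carried to the next generation.
That pool (£45,000) is divided at the grandchildren's generation equally among Farrukh, Fionn, and Pieter: £15,000 each.

Pieter receives £15,000.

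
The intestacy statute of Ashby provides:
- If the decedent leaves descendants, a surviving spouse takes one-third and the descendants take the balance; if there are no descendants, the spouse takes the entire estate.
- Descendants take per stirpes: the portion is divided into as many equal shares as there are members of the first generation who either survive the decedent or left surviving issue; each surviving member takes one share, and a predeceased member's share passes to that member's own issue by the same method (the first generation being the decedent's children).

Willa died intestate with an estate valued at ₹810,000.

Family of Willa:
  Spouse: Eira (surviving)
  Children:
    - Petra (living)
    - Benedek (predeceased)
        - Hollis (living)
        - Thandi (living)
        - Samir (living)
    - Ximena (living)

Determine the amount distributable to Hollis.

Hollis receives ₹60,000.

Eira takes one-third of ₹810,000 = ₹270,000. The remaining ₹540,000 passes to the descendants.
The descendants' portion (₹540,000) is divided into 3 shares of ₹180,000: Petra and Ximena each take ₹180,000; Benedek's ₹180,000 share passes to Benedek's issue.
Benedek's share (₹180,000) is divided into 3 shares of ₹60,000: Hollis, Thandi, and Samir each take ₹60,000.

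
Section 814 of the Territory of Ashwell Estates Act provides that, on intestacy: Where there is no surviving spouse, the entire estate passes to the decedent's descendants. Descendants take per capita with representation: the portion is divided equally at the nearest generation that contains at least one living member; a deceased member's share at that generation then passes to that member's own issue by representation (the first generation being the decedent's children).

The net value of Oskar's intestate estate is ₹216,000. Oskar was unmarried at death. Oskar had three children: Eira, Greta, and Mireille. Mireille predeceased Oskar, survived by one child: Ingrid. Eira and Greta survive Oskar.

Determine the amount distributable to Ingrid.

The entire ₹216,000 passes to the descendants.
That amount (₹216,000) is divided into 3 shares of ₹72,000: Eira and Greta each take ₹72,000; Mireille's ₹72,000 share passes to Mireille's issue.
Mireille's share (₹72,000) passes entirely to Ingrid.

Ingrid receives ₹72,000.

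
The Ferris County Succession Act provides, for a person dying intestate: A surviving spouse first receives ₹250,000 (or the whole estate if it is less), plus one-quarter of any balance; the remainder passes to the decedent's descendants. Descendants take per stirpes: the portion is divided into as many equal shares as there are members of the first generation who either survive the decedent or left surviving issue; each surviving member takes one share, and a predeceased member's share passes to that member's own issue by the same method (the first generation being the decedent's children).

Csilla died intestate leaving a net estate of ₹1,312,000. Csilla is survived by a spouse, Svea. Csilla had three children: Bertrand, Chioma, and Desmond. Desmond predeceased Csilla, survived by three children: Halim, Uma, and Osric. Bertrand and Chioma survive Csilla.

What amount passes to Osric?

Svea first takes ₹250,000, leaving a balance of ₹1,062,000. Svea then takes one-quarter of the balance (₹265,500), for a total of ₹515,500. The remaining ₹796,500 passes to the descendants.
The descendants' portion (₹796,500) is divided into 3 shares of ₹265,500: Bertrand and Chioma each take ₹265,500; Desmond's ₹265,500 share passes to Desmond's issue.
Desmond's share (₹265,500) is divided into 3 shares of ₹88,500: Halim, Uma, and Osric each take ₹88,500.

Osric receives ₹88,500.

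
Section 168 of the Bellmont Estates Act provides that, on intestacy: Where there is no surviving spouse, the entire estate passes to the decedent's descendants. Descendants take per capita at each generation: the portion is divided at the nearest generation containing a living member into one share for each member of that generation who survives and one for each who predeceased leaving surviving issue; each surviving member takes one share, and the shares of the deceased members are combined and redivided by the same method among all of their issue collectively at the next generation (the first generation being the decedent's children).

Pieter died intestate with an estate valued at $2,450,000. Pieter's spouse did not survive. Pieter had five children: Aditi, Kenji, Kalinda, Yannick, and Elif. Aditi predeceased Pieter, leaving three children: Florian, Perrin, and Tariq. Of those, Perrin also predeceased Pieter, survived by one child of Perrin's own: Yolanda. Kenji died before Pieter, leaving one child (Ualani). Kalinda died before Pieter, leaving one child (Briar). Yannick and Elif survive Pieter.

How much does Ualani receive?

The entire $2,450,000 passes to the descendants.
That amount ($2,450,000) is divided at the children's generation into 5 shares of $490,000. Yannick and Elif each take $490,000. The 3 shares of the deceased (Aditi, Kenji, and Kalinda) are combined into a pool of $1,470,000.
That pool ($1,470,000) is divided at the grandchildren's generation into 5 shares of $294,000. Florian, Tariq, Ualani, and Briar each take $294,000. The remaining share for the deceased Perrin ($294,000) is carried to the next generation.
That pool ($294,000) passes entirely to Yolanda, the sole taker at the great-grandchildren's generation.

Ualani receives $294,000.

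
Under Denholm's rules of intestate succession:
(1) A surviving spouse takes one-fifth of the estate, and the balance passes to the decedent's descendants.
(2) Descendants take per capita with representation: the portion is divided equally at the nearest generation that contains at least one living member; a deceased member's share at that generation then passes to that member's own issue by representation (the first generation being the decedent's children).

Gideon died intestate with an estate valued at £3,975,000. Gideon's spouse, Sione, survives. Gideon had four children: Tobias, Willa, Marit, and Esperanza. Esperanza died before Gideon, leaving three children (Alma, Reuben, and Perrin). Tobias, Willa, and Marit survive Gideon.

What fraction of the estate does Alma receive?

Alma receives 1/15 of the estate.

Sione takes one-fifth of £3,975,000 = £795,000. The remaining £3,180,000 passes to the descendants.
The descendants' portion (£3,180,000) is divided into 4 shares of £795,000: Tobias, Willa, and Marit each take £795,000; Esperanza's £795,000 share passes to Esperanza's issue.
Esperanza's share (£795,000) is divided into 3 shares of £265,000: Alma, Reuben, and Perrin each take £265,000.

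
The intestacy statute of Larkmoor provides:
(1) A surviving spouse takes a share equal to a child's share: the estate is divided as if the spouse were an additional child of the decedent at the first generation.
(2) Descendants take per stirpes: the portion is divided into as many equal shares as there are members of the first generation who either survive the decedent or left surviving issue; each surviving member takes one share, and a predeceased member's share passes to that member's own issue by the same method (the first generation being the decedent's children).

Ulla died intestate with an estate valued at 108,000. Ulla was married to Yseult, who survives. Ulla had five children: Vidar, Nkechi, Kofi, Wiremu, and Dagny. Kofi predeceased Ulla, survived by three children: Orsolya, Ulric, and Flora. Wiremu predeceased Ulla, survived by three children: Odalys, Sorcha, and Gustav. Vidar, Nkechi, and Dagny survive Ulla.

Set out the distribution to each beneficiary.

Yseult: 18,000; Vidar: 18,000; Nkechi: 18,000; Orsolya: 6,000; Ulric: 6,000; Flora: 6,000; Odalys: 6,000; Sorcha: 6,000; Gustav: 6,000; Dagny: 18,000

The spouse counts as an additional share at the children's level, so there are 6 primary shares of 18,000. Yseult takes one such share (18,000).
The children's combined portion (90,000) is divided into 5 shares of 18,000: Vidar, Nkechi, and Dagny each take 18,000; Kofi's 18,000 share passes to Kofi's issue; Wiremu's 18,000 share passes to Wiremu's issue.
Kofi's share (18,000) is divided into 3 shares of 6,000: Orsolya, Ulric, and Flora each take 6,000.
Wiremu's share (18,000) is divided into 3 shares of 6,000: Odalys, Sorcha, and Gustav each take 6,000.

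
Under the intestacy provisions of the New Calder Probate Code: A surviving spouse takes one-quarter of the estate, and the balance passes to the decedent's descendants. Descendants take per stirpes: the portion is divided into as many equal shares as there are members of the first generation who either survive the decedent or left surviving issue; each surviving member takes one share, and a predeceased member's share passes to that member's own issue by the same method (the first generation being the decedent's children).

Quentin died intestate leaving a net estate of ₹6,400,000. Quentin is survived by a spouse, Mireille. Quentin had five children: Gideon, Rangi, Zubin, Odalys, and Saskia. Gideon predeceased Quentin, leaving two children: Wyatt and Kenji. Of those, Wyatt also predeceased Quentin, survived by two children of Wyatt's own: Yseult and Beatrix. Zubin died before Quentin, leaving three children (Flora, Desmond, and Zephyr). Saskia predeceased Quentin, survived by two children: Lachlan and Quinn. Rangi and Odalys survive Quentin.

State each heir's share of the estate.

Mireille takes one-quarter of ₹6,400,000 = ₹1,600,000. The remaining ₹4,800,000 passes to the descendants.
The descendants' portion (₹4,800,000) is divided into 5 shares of ₹960,000: Rangi and Odalys each take ₹960,000; Gideon's ₹960,000 share passes to Gideon's issue; Zubin's ₹960,000 share passes to Zubin's issue; Saskia's ₹960,000 share passes to Saskia's issue.
Gideon's share (₹960,000) is divided into 2 shares of ₹480,000: Kenji takes ₹480,000; Wyatt's ₹480,000 share passes to Wyatt's issue.
Wyatt's share (₹480,000) is divided into 2 shares of ₹240,000: Yseult and Beatrix each take ₹240,000.
Zubin's share (₹960,000) is divided into 3 shares of ₹320,000: Flora, Desmond, and Zephyr each take ₹320,000.
Saskia's share (₹960,000) is divided into 2 shares of ₹480,000: Lachlan and Quinn each take ₹480,000.

Mireille: ₹1,600,000; Yseult: ₹240,000; Beatrix: ₹240,000; Kenji: ₹480,000; Rangi: ₹960,000; Flora: ₹320,000; Desmond: ₹320,000; Zephyr: ₹320,000; Odalys: ₹960,000; Lachlan: ₹480,000; Quinn: ₹480,000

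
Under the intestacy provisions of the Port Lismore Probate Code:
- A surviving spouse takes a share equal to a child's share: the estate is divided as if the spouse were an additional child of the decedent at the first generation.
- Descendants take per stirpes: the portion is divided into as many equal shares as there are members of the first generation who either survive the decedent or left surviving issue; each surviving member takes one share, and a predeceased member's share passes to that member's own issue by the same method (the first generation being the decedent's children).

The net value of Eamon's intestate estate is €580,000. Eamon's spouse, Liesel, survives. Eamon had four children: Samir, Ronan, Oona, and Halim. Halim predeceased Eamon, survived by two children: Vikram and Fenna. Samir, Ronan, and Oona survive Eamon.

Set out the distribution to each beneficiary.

Liesel: €116,000; Samir: €116,000; Ronan: €116,000; Oona: €116,000; Vikram: €58,000; Fenna: €58,000

The spouse counts as an additional share at the children's level, so there are 5 primary shares of €116,000. Liesel takes one such share (€116,000).
The children's combined portion (€464,000) is divided into 4 shares of €116,000: Samir, Ronan, and Oona each take €116,000; Halim's €116,000 share passes to Halim's issue.
Halim's share (€116,000) is divided into 2 shares of €58,000: Vikram and Fenna each take €58,000.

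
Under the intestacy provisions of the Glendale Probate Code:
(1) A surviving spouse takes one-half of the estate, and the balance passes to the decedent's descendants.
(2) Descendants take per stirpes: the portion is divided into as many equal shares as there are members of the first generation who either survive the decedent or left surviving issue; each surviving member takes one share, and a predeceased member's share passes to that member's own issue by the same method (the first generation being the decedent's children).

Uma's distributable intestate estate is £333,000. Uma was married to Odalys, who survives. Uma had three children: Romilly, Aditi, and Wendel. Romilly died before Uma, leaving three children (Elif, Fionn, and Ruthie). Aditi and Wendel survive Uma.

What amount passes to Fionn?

Fionn receives £18,500.

Odalys takes one-half of £333,000 = £166,500. The remaining £166,500 passes to the descendants.
The descendants' portion (£166,500) is divided into 3 shares of £55,500: Aditi and Wendel each take £55,500; Romilly's £55,500 share passes to Romilly's issue.
Romilly's share (£55,500) is divided into 3 shares of £18,500: Elif, Fionn, and Ruthie each take £18,500.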